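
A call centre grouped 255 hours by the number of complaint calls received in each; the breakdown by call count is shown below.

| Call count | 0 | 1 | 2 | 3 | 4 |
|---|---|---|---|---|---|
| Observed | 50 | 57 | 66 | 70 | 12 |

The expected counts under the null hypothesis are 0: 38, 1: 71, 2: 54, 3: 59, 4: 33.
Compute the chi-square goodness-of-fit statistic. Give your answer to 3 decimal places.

χ² = (50−38)²/38 + (57−71)²/71 + (66−54)²/54 + (70−59)²/59 + (12−33)²/33
   = 3.7895 + 2.7606 + 2.6667 + 2.0508 + 13.3636
Sum = 24.631

24.631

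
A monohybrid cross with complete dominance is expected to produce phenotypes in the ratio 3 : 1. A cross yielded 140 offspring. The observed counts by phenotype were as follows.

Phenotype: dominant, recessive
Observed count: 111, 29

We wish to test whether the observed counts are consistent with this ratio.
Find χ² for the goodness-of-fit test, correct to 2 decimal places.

Ratio total = 4. Expected counts: 140×3/4 = 105, 140×1/4 = 35.
cat            O        E   (O−E)²/E
dominant     111      105      0.343
recessive     29       35      1.029
Sum = 1.37

1.37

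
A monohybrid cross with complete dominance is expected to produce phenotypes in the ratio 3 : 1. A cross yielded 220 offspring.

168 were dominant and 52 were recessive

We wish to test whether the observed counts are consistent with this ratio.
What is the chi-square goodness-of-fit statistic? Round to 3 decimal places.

Ratio total = 4. Expected counts: 220×3/4 = 165, 220×1/4 = 55.
cat            O        E   (O−E)²/E
dominant     168      165     0.0545
recessive     52       55     0.1636
Sum = 0.218

0.218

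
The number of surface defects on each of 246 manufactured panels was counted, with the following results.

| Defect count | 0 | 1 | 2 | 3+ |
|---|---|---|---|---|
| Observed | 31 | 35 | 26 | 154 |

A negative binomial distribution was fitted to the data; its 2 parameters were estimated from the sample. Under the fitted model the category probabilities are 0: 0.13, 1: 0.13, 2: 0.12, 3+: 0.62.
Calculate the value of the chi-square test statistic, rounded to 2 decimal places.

Expected counts E_i = n·p_i: 246×0.13 = 31.98, 246×0.13 = 31.98, 246×0.12 = 29.52, 246×0.62 = 152.52.
χ² = (31−31.98)²/31.98 + (35−31.98)²/31.98 + (26−29.52)²/29.52 + (154−152.52)²/152.52
   = 0.030 + 0.285 + 0.420 + 0.014
Sum = 0.75

0.75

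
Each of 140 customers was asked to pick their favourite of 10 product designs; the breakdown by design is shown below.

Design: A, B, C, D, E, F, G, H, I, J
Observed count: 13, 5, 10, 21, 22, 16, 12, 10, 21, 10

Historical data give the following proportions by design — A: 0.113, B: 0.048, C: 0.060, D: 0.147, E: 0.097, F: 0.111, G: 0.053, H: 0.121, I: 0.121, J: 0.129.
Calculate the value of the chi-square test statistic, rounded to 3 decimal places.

16.731

Expected counts E_i = n·p_i: 140×0.113 = 15.82, 140×0.048 = 6.72, 140×0.060 = 8.4, 140×0.147 = 20.58, 140×0.097 = 13.58, 140×0.111 = 15.54, 140×0.053 = 7.42, 140×0.121 = 16.94, 140×0.121 = 16.94, 140×0.129 = 18.06.
A: (13 − 15.82)²/15.82 = 7.9524/15.82 = 0.5027
B: (5 − 6.72)²/6.72 = 2.9584/6.72 = 0.4402
C: (10 − 8.4)²/8.4 = 2.56/8.4 = 0.3048
D: (21 − 20.58)²/20.58 = 0.1764/20.58 = 0.0086
E: (22 − 13.58)²/13.58 = 70.8964/13.58 = 5.2206
F: (16 − 15.54)²/15.54 = 0.2116/15.54 = 0.0136
G: (12 − 7.42)²/7.42 = 20.9764/7.42 = 2.8270
H: (10 − 16.94)²/16.94 = 48.1636/16.94 = 2.8432
I: (21 − 16.94)²/16.94 = 16.4836/16.94 = 0.9731
J: (10 − 18.06)²/18.06 = 64.9636/18.06 = 3.5971
Sum = 16.731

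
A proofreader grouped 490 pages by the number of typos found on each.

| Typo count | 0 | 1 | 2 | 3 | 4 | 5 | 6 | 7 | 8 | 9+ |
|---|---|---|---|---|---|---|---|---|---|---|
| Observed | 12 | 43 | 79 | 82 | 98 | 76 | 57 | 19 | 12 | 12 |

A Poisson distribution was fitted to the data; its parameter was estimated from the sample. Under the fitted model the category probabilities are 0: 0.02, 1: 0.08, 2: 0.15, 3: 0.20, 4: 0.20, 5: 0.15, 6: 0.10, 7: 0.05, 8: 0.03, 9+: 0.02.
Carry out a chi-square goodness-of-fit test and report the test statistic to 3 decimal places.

7.502

Expected counts E_i = n·p_i: 490×0.02 = 9.8, 490×0.08 = 39.2, 490×0.15 = 73.5, 490×0.20 = 98, 490×0.20 = 98, 490×0.15 = 73.5, 490×0.10 = 49, 490×0.05 = 24.5, 490×0.03 = 14.7, 490×0.02 = 9.8.
cat         O        E   (O−E)²/E
0          12      9.8     0.4939
1          43     39.2     0.3684
2          79     73.5     0.4116
3          82       98     2.6122
4          98       98     0.0000
5          76     73.5     0.0850
6          57       49     1.3061
7          19     24.5     1.2347
8          12     14.7     0.4959
9+         12      9.8     0.4939
Sum = 7.502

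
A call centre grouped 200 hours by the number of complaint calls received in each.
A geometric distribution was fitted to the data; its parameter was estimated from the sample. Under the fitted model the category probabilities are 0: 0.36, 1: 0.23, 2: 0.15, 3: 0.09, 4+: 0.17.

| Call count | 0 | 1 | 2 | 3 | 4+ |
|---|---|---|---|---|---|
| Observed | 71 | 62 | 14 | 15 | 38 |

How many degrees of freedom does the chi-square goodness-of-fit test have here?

There are k = 5 categories and 1 parameter estimated from the data, so df = 5 − 1 − 1 = 3.

3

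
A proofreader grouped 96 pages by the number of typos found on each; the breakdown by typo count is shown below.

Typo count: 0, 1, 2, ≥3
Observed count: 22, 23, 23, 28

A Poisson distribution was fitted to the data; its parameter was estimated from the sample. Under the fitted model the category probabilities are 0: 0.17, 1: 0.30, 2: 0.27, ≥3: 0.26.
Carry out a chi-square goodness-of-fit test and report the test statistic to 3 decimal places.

3.844

Expected counts E_i = n·p_i: 96×0.17 = 16.32, 96×0.30 = 28.8, 96×0.27 = 25.92, 96×0.26 = 24.96.
cat         O        E   (O−E)²/E
0          22    16.32     1.9769
1          23     28.8     1.1681
2          23    25.92     0.3290
≥3         28    24.96     0.3703
Sum = 3.844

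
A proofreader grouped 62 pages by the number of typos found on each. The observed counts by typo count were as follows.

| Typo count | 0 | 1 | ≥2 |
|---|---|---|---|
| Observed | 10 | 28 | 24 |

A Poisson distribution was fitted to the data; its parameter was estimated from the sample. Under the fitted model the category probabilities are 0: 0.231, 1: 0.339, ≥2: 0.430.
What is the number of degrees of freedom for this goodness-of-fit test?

There are k = 3 categories and 1 parameter estimated from the data, so df = 3 − 1 − 1 = 1.

1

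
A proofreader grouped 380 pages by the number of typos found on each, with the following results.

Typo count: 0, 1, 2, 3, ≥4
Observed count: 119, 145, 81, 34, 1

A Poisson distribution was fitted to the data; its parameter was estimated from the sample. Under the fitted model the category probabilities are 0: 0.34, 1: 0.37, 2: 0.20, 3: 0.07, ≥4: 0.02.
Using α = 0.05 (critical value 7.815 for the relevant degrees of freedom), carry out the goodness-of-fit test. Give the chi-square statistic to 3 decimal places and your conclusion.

Expected counts E_i = n·p_i: 380×0.34 = 129.2, 380×0.37 = 140.6, 380×0.20 = 76, 380×0.07 = 26.6, 380×0.02 = 7.6.
0: (119 − 129.2)²/129.2 = 104.04/129.2 = 0.8053
1: (145 − 140.6)²/140.6 = 19.36/140.6 = 0.1377
2: (81 − 76)²/76 = 25/76 = 0.3289
3: (34 − 26.6)²/26.6 = 54.76/26.6 = 2.0586
≥4: (1 − 7.6)²/7.6 = 43.56/7.6 = 5.7316
Sum = 9.062
df = 3. Since 9.062 > 7.815, we reject H₀.

9.062; reject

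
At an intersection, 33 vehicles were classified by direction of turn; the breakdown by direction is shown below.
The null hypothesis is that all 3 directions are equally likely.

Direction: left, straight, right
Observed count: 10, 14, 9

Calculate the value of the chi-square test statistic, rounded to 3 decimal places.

Under H₀ each category has probability 1/3, so each expected count is 33/3 = 11.
χ² = (10−11)²/11 + (14−11)²/11 + (9−11)²/11
   = 0.0909 + 0.8182 + 0.3636
Sum = 1.273

1.273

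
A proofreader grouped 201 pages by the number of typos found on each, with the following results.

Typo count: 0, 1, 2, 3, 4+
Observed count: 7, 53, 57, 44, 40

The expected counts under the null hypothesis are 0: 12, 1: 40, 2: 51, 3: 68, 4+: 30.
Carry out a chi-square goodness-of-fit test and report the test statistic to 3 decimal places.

χ² = (7−12)²/12 + (53−40)²/40 + (57−51)²/51 + (44−68)²/68 + (40−30)²/30
   = 2.0833 + 4.2250 + 0.7059 + 8.4706 + 3.3333
Sum = 18.818

18.818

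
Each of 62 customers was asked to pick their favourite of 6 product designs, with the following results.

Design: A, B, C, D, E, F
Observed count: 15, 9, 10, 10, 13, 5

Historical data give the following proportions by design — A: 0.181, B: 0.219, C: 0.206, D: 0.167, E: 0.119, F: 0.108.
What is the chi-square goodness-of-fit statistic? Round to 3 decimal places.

Expected counts E_i = n·p_i: 62×0.181 = 11.222, 62×0.219 = 13.578, 62×0.206 = 12.772, 62×0.167 = 10.354, 62×0.119 = 7.378, 62×0.108 = 6.696.
A: (15 − 11.222)²/11.222 = 14.273284/11.222 = 1.2719
B: (9 − 13.578)²/13.578 = 20.958084/13.578 = 1.5435
C: (10 − 12.772)²/12.772 = 7.683984/12.772 = 0.6016
D: (10 − 10.354)²/10.354 = 0.125316/10.354 = 0.0121
E: (13 − 7.378)²/7.378 = 31.606884/7.378 = 4.2839
F: (5 − 6.696)²/6.696 = 2.876416/6.696 = 0.4296
Sum = 8.143

8.143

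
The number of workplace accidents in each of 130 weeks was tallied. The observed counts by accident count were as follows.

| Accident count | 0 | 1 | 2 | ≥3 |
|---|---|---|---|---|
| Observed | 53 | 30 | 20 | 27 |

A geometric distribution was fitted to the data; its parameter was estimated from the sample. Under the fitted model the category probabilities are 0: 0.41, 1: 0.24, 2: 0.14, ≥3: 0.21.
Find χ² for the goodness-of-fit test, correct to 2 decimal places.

0.23

Expected counts E_i = n·p_i: 130×0.41 = 53.3, 130×0.24 = 31.2, 130×0.14 = 18.2, 130×0.21 = 27.3.
0: (53 − 53.3)²/53.3 = 0.09/53.3 = 0.002
1: (30 − 31.2)²/31.2 = 1.44/31.2 = 0.046
2: (20 − 18.2)²/18.2 = 3.24/18.2 = 0.178
≥3: (27 − 27.3)²/27.3 = 0.09/27.3 = 0.003
Sum = 0.23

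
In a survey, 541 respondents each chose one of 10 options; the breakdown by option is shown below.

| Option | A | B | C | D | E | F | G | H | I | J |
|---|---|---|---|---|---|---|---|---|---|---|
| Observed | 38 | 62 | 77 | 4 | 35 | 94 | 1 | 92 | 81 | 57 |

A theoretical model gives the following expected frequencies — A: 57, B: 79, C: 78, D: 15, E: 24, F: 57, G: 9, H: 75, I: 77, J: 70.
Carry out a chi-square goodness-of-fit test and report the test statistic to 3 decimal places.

cat         O        E   (O−E)²/E
A          38       57     6.3333
B          62       79     3.6582
C          77       78     0.0128
D           4       15     8.0667
E          35       24     5.0417
F          94       57    24.0175
G           1        9     7.1111
H          92       75     3.8533
I          81       77     0.2078
J          57       70     2.4143
Sum = 60.717

60.717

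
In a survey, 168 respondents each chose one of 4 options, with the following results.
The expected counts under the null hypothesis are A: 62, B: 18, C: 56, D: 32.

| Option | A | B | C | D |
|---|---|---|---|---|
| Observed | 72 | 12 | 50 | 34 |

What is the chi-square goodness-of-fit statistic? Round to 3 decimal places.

A: (72 − 62)²/62 = 100/62 = 1.6129
B: (12 − 18)²/18 = 36/18 = 2.0000
C: (50 − 56)²/56 = 36/56 = 0.6429
D: (34 − 32)²/32 = 4/32 = 0.1250
Sum = 4.381

4.381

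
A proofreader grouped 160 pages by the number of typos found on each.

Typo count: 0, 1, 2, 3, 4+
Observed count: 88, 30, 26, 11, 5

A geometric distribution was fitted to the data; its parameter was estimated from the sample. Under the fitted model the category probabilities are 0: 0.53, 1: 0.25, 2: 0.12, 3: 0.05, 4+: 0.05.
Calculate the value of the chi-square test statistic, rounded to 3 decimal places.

Expected counts E_i = n·p_i: 160×0.53 = 84.8, 160×0.25 = 40, 160×0.12 = 19.2, 160×0.05 = 8, 160×0.05 = 8.
0: (88 − 84.8)²/84.8 = 10.24/84.8 = 0.1208
1: (30 − 40)²/40 = 100/40 = 2.5000
2: (26 − 19.2)²/19.2 = 46.24/19.2 = 2.4083
3: (11 − 8)²/8 = 9/8 = 1.1250
4+: (5 − 8)²/8 = 9/8 = 1.1250
Sum = 7.279

7.279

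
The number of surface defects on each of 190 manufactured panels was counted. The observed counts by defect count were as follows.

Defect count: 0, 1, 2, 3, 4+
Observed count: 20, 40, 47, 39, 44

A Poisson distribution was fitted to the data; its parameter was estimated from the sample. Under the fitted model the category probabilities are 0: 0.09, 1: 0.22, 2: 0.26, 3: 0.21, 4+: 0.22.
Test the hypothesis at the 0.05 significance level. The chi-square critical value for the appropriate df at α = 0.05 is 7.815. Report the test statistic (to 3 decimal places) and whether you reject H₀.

Expected counts E_i = n·p_i: 190×0.09 = 17.1, 190×0.22 = 41.8, 190×0.26 = 49.4, 190×0.21 = 39.9, 190×0.22 = 41.8.
0: (20 − 17.1)²/17.1 = 8.41/17.1 = 0.4918
1: (40 − 41.8)²/41.8 = 3.24/41.8 = 0.0775
2: (47 − 49.4)²/49.4 = 5.76/49.4 = 0.1166
3: (39 − 39.9)²/39.9 = 0.81/39.9 = 0.0203
4+: (44 − 41.8)²/41.8 = 4.84/41.8 = 0.1158
Sum = 0.822
df = 3. Since 0.822 < 7.815, we do not reject H₀.

0.822; do not reject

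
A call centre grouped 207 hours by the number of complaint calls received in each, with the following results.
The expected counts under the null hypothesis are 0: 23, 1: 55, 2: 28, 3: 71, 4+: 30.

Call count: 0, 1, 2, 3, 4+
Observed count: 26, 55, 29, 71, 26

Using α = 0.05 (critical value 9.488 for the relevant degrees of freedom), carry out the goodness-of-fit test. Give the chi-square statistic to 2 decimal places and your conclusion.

χ² = (26−23)²/23 + (55−55)²/55 + (29−28)²/28 + (71−71)²/71 + (26−30)²/30
   = 0.391 + 0.000 + 0.036 + 0.000 + 0.533
Sum = 0.96
df = 4. Since 0.96 < 9.488, we do not reject H₀.

0.96; do not reject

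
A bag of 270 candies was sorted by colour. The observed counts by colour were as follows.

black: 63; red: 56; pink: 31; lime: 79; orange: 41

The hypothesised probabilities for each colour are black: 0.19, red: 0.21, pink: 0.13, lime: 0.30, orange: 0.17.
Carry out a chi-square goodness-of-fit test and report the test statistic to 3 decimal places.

Expected counts E_i = n·p_i: 270×0.19 = 51.3, 270×0.21 = 56.7, 270×0.13 = 35.1, 270×0.30 = 81, 270×0.17 = 45.9.
black: (63 − 51.3)²/51.3 = 136.89/51.3 = 2.6684
red: (56 − 56.7)²/56.7 = 0.49/56.7 = 0.0086
pink: (31 − 35.1)²/35.1 = 16.81/35.1 = 0.4789
lime: (79 − 81)²/81 = 4/81 = 0.0494
orange: (41 − 45.9)²/45.9 = 24.01/45.9 = 0.5231
Sum = 3.728

3.728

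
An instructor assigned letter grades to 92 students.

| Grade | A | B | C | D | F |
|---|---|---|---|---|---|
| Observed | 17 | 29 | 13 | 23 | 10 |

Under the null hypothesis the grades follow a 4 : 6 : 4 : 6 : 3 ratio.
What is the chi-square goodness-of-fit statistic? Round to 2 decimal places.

Ratio total = 23. Expected counts: 92×4/23 = 16, 92×6/23 = 24, 92×4/23 = 16, 92×6/23 = 24, 92×3/23 = 12.
χ² = (17−16)²/16 + (29−24)²/24 + (13−16)²/16 + (23−24)²/24 + (10−12)²/12
   = 0.063 + 1.042 + 0.563 + 0.042 + 0.333
Sum = 2.04

2.04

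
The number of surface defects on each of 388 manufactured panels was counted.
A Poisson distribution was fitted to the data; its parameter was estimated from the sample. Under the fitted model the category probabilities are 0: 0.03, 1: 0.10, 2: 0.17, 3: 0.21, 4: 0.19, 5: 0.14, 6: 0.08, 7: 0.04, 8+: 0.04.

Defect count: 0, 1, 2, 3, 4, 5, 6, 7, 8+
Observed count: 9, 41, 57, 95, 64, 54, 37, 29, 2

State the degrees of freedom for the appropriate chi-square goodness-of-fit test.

There are k = 9 categories and 1 parameter estimated from the data, so df = 9 − 1 − 1 = 7.

7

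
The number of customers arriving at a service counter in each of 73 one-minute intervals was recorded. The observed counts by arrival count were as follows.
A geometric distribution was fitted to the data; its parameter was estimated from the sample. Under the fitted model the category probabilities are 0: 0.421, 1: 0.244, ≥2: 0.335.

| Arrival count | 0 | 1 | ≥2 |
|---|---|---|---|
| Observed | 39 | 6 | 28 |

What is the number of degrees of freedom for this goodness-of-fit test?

There are k = 3 categories and 1 parameter estimated from the data, so df = 3 − 1 − 1 = 1.

1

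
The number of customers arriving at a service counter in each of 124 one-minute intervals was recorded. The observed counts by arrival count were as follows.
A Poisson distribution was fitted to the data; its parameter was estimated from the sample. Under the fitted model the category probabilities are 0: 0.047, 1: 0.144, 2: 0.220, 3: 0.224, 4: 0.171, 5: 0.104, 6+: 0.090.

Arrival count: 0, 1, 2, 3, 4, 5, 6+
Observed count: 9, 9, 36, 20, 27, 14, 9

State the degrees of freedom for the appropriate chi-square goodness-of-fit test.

There are k = 7 categories and 1 parameter estimated from the data, so df = 7 − 1 − 1 = 5.

5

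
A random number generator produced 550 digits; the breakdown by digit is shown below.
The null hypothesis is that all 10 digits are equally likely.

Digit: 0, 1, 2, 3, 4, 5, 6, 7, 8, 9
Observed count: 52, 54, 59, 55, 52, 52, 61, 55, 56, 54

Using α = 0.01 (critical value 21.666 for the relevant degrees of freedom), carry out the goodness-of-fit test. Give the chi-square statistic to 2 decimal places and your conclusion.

1.49; do not reject

Expected count for each of the 10 categories: 550/10 = 55.
cat         O        E   (O−E)²/E
0          52       55      0.164
1          54       55      0.018
2          59       55      0.291
3          55       55      0.000
4          52       55      0.164
5          52       55      0.164
6          61       55      0.655
7          55       55      0.000
8          56       55      0.018
9          54       55      0.018
Sum = 1.49
df = 9. Since 1.49 < 21.666, we do not reject H₀.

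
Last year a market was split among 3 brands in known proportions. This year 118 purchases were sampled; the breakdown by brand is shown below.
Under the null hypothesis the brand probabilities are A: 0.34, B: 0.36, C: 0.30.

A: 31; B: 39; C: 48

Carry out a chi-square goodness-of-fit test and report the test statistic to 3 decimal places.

Expected counts E_i = n·p_i: 118×0.34 = 40.12, 118×0.36 = 42.48, 118×0.30 = 35.4.
A: (31 − 40.12)²/40.12 = 83.1744/40.12 = 2.0731
B: (39 − 42.48)²/42.48 = 12.1104/42.48 = 0.2851
C: (48 − 35.4)²/35.4 = 158.76/35.4 = 4.4847
Sum = 6.843

6.843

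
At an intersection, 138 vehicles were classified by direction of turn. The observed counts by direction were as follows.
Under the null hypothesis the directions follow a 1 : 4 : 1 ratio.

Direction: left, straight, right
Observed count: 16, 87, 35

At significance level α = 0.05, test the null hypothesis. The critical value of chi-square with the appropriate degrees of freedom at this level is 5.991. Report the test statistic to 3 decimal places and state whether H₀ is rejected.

8.663; reject

Ratio total = 6. Expected counts: 138×1/6 = 23, 138×4/6 = 92, 138×1/6 = 23.
χ² = (16−23)²/23 + (87−92)²/92 + (35−23)²/23
   = 2.1304 + 0.2717 + 6.2609
Sum = 8.663
df = 2. Since 8.663 > 5.991, we reject H₀.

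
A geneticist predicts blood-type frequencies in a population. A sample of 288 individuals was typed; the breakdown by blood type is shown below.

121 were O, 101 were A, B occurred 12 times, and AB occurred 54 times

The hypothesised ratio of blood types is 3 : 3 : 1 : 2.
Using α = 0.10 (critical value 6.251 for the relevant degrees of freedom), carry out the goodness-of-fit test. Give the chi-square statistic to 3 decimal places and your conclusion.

20.833; reject

Ratio total = 9. Expected counts: 288×3/9 = 96, 288×3/9 = 96, 288×1/9 = 32, 288×2/9 = 64.
χ² = (121−96)²/96 + (101−96)²/96 + (12−32)²/32 + (54−64)²/64
   = 6.5104 + 0.2604 + 12.5000 + 1.5625
Sum = 20.833
df = 3. Since 20.833 > 6.251, we reject H₀.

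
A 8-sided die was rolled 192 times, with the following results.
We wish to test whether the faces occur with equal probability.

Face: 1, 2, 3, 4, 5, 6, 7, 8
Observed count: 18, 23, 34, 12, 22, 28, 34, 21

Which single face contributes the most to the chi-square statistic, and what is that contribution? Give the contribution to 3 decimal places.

4, 6.000

Expected count for each of the 8 categories: 192/8 = 24.
1: (18 − 24)²/24 = 36/24 = 1.5000
2: (23 − 24)²/24 = 1/24 = 0.0417
3: (34 − 24)²/24 = 100/24 = 4.1667
4: (12 − 24)²/24 = 144/24 = 6.0000
5: (22 − 24)²/24 = 4/24 = 0.1667
6: (28 − 24)²/24 = 16/24 = 0.6667
7: (34 − 24)²/24 = 100/24 = 4.1667
8: (21 − 24)²/24 = 9/24 = 0.3750
The largest term is for 4: 6.000.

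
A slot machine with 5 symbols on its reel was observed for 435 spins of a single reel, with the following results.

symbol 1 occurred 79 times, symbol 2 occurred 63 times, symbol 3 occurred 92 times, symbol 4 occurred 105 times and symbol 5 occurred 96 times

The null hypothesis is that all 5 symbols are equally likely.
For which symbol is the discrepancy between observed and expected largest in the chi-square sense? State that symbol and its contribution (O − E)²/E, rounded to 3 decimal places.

symbol 2, 6.621

Expected count for each of the 5 categories: 435/5 = 87.
χ² = (79−87)²/87 + (63−87)²/87 + (92−87)²/87 + (105−87)²/87 + (96−87)²/87
   = 0.7356 + 6.6207 + 0.2874 + 3.7241 + 0.9310
The largest term is for symbol 2: 6.621.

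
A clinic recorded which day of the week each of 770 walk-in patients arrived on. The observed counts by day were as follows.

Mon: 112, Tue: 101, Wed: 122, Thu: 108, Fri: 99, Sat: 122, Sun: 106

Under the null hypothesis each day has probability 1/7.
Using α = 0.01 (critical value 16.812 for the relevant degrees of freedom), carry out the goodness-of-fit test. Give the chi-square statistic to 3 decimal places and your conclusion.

Expected count for each of the 7 categories: 770/7 = 110.
cat         O        E   (O−E)²/E
Mon       112      110     0.0364
Tue       101      110     0.7364
Wed       122      110     1.3091
Thu       108      110     0.0364
Fri        99      110     1.1000
Sat       122      110     1.3091
Sun       106      110     0.1455
Sum = 4.673
df = 6. Since 4.673 < 16.812, we do not reject H₀.

4.673; do not reject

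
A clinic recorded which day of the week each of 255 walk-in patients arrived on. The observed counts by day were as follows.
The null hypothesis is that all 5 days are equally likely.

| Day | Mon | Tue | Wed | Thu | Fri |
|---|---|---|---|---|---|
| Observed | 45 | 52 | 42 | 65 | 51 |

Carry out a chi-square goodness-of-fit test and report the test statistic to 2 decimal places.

Expected count for each of the 5 categories: 255/5 = 51.
Mon: (45 − 51)²/51 = 36/51 = 0.706
Tue: (52 − 51)²/51 = 1/51 = 0.020
Wed: (42 − 51)²/51 = 81/51 = 1.588
Thu: (65 − 51)²/51 = 196/51 = 3.843
Fri: (51 − 51)²/51 = 0/51 = 0.000
Sum = 6.16

6.16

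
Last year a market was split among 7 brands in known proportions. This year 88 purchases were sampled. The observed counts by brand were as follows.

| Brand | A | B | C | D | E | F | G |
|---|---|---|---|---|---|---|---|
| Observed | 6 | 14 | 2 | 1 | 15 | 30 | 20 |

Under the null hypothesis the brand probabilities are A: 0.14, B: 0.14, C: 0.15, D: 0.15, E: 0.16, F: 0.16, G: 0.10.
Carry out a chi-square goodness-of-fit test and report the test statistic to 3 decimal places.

56.565

Expected counts E_i = n·p_i: 88×0.14 = 12.32, 88×0.14 = 12.32, 88×0.15 = 13.2, 88×0.15 = 13.2, 88×0.16 = 14.08, 88×0.16 = 14.08, 88×0.10 = 8.8.
cat         O        E   (O−E)²/E
A           6    12.32     3.2421
B          14    12.32     0.2291
C           2     13.2     9.5030
D           1     13.2    11.2758
E          15    14.08     0.0601
F          30    14.08    18.0005
G          20      8.8    14.2545
Sum = 56.565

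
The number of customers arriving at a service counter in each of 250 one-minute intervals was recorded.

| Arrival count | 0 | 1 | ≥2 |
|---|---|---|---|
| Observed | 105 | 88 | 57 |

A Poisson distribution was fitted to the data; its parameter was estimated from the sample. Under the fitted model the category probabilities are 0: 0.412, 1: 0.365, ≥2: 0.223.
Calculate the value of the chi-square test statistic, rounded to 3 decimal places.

Expected counts E_i = n·p_i: 250×0.412 = 103, 250×0.365 = 91.25, 250×0.223 = 55.75.
0: (105 − 103)²/103 = 4/103 = 0.0388
1: (88 − 91.25)²/91.25 = 10.5625/91.25 = 0.1158
≥2: (57 − 55.75)²/55.75 = 1.5625/55.75 = 0.0280
Sum = 0.183

0.183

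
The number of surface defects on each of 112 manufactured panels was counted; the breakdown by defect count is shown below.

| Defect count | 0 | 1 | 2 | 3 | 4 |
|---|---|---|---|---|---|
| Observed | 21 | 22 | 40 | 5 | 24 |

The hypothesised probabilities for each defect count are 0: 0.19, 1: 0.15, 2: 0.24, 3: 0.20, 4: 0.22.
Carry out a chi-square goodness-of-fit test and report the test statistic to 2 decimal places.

Expected counts E_i = n·p_i: 112×0.19 = 21.28, 112×0.15 = 16.8, 112×0.24 = 26.88, 112×0.20 = 22.4, 112×0.22 = 24.64.
cat         O        E   (O−E)²/E
0          21    21.28      0.004
1          22     16.8      1.610
2          40    26.88      6.404
3           5     22.4     13.516
4          24    24.64      0.017
Sum = 21.55

21.55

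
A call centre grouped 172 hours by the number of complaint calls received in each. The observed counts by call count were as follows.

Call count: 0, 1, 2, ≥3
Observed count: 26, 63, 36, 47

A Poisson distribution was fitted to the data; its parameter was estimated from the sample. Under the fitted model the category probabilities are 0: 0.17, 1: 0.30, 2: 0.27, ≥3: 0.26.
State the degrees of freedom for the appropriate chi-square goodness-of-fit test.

2

There are k = 4 categories and 1 parameter estimated from the data, so df = 4 − 1 − 1 = 2.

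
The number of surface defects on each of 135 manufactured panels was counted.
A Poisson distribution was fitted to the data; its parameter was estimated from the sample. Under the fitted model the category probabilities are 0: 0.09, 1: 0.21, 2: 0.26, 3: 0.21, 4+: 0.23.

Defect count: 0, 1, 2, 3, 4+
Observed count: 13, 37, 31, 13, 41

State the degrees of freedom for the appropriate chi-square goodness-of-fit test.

3

There are k = 5 categories and 1 parameter estimated from the data, so df = 5 − 1 − 1 = 3.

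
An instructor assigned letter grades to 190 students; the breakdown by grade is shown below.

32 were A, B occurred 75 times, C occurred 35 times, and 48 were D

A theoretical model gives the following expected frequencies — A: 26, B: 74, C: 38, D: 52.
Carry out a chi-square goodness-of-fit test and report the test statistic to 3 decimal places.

1.943

cat         O        E   (O−E)²/E
A          32       26     1.3846
B          75       74     0.0135
C          35       38     0.2368
D          48       52     0.3077
Sum = 1.943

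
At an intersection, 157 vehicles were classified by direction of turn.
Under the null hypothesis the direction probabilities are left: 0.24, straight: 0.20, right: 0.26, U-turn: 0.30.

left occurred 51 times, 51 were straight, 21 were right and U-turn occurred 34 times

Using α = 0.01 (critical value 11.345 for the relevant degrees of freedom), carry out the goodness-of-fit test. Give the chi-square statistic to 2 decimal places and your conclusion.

Expected counts E_i = n·p_i: 157×0.24 = 37.68, 157×0.20 = 31.4, 157×0.26 = 40.82, 157×0.30 = 47.1.
χ² = (51−37.68)²/37.68 + (51−31.4)²/31.4 + (21−40.82)²/40.82 + (34−47.1)²/47.1
   = 4.709 + 12.234 + 9.624 + 3.644
Sum = 30.21
df = 3. Since 30.21 > 11.345, we reject H₀.

30.21; reject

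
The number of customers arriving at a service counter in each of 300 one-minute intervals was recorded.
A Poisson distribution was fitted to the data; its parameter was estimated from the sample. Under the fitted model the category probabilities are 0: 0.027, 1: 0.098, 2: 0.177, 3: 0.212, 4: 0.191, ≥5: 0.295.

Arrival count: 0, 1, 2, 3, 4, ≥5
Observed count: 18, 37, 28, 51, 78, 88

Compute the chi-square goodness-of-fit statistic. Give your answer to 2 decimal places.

35.91

Expected counts E_i = n·p_i: 300×0.027 = 8.1, 300×0.098 = 29.4, 300×0.177 = 53.1, 300×0.212 = 63.6, 300×0.191 = 57.3, 300×0.295 = 88.5.
cat         O        E   (O−E)²/E
0          18      8.1     12.100
1          37     29.4      1.965
2          28     53.1     11.865
3          51     63.6      2.496
4          78     57.3      7.478
≥5         88     88.5      0.003
Sum = 35.91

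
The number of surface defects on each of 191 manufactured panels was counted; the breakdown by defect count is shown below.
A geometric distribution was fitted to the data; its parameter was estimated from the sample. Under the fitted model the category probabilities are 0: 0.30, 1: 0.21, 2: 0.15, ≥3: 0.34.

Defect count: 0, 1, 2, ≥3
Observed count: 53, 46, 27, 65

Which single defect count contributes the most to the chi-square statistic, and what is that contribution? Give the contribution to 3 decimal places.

1, 0.865

Expected counts E_i = n·p_i: 191×0.30 = 57.3, 191×0.21 = 40.11, 191×0.15 = 28.65, 191×0.34 = 64.94.
cat         O        E   (O−E)²/E
0          53     57.3     0.3227
1          46    40.11     0.8649
2          27    28.65     0.0950
≥3         65    64.94     0.0001
The largest term is for 1: 0.865.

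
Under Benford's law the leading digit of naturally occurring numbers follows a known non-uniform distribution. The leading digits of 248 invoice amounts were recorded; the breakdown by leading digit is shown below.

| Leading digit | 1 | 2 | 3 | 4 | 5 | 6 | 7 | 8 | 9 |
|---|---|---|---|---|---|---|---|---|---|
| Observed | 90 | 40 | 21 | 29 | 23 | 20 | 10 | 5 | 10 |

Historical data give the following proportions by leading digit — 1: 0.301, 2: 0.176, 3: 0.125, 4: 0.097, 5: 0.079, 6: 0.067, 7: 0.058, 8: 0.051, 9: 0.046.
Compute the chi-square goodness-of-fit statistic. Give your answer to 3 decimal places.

Expected counts E_i = n·p_i: 248×0.301 = 74.648, 248×0.176 = 43.648, 248×0.125 = 31, 248×0.097 = 24.056, 248×0.079 = 19.592, 248×0.067 = 16.616, 248×0.058 = 14.384, 248×0.051 = 12.648, 248×0.046 = 11.408.
χ² = (90−74.648)²/74.648 + (40−43.648)²/43.648 + (21−31)²/31 + (29−24.056)²/24.056 + (23−19.592)²/19.592 + (20−16.616)²/16.616 + (10−14.384)²/14.384 + (5−12.648)²/12.648 + (10−11.408)²/11.408
   = 3.1573 + 0.3049 + 3.2258 + 1.0161 + 0.5928 + 0.6892 + 1.3362 + 4.6246 + 0.1738
Sum = 15.121

15.121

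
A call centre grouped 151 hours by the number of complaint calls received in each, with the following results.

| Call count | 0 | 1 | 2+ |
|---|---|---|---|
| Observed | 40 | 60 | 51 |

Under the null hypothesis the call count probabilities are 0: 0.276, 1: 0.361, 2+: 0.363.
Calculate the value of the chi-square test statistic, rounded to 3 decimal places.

Expected counts E_i = n·p_i: 151×0.276 = 41.676, 151×0.361 = 54.511, 151×0.363 = 54.813.
χ² = (40−41.676)²/41.676 + (60−54.511)²/54.511 + (51−54.813)²/54.813
   = 0.0674 + 0.5527 + 0.2652
Sum = 0.885

0.885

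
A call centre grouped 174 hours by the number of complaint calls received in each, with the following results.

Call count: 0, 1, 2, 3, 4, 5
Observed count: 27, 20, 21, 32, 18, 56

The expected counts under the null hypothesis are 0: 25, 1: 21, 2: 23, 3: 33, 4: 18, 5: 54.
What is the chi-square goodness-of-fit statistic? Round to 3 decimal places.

0.486

cat         O        E   (O−E)²/E
0          27       25     0.1600
1          20       21     0.0476
2          21       23     0.1739
3          32       33     0.0303
4          18       18     0.0000
5          56       54     0.0741
Sum = 0.486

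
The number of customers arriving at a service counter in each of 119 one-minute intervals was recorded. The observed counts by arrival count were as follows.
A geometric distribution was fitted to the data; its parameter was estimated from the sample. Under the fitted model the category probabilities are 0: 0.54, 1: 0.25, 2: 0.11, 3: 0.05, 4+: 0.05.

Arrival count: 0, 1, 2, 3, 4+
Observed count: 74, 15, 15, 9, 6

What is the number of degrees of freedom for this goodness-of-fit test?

3

There are k = 5 categories and 1 parameter estimated from the data, so df = 5 − 1 − 1 = 3.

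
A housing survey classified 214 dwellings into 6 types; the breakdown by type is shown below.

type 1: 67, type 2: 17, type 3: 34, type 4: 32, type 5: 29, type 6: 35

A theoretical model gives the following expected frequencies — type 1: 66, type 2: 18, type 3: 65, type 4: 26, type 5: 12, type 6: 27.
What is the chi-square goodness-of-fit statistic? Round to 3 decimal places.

type 1: (67 − 66)²/66 = 1/66 = 0.0152
type 2: (17 − 18)²/18 = 1/18 = 0.0556
type 3: (34 − 65)²/65 = 961/65 = 14.7846
type 4: (32 − 26)²/26 = 36/26 = 1.3846
type 5: (29 − 12)²/12 = 289/12 = 24.0833
type 6: (35 − 27)²/27 = 64/27 = 2.3704
Sum = 42.694

42.694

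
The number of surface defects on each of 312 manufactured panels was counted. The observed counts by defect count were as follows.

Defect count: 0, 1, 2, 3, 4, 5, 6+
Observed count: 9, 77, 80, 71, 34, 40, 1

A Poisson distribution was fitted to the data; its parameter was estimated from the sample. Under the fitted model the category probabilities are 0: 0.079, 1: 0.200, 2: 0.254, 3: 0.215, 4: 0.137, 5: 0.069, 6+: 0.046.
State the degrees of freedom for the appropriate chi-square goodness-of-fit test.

5

There are k = 7 categories and 1 parameter estimated from the data, so df = 7 − 1 − 1 = 5.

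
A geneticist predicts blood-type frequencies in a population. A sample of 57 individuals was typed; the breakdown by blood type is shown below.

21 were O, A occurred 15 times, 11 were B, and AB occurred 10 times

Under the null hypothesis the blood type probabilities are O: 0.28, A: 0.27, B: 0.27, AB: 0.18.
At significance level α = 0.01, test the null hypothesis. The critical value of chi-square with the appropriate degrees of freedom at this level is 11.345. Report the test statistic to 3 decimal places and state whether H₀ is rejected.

Expected counts E_i = n·p_i: 57×0.28 = 15.96, 57×0.27 = 15.39, 57×0.27 = 15.39, 57×0.18 = 10.26.
O: (21 − 15.96)²/15.96 = 25.4016/15.96 = 1.5916
A: (15 − 15.39)²/15.39 = 0.1521/15.39 = 0.0099
B: (11 − 15.39)²/15.39 = 19.2721/15.39 = 1.2522
AB: (10 − 10.26)²/10.26 = 0.0676/10.26 = 0.0066
Sum = 2.860
df = 3. Since 2.860 < 11.345, we do not reject H₀.

2.860; do not reject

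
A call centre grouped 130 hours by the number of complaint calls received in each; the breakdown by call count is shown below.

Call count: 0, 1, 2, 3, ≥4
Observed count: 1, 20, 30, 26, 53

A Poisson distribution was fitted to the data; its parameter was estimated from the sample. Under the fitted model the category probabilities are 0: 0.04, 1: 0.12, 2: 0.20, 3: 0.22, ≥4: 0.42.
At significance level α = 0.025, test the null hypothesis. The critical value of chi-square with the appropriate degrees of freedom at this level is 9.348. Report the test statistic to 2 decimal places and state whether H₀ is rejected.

Expected counts E_i = n·p_i: 130×0.04 = 5.2, 130×0.12 = 15.6, 130×0.20 = 26, 130×0.22 = 28.6, 130×0.42 = 54.6.
0: (1 − 5.2)²/5.2 = 17.64/5.2 = 3.392
1: (20 − 15.6)²/15.6 = 19.36/15.6 = 1.241
2: (30 − 26)²/26 = 16/26 = 0.615
3: (26 − 28.6)²/28.6 = 6.76/28.6 = 0.236
≥4: (53 − 54.6)²/54.6 = 2.56/54.6 = 0.047
Sum = 5.53
df = 3. Since 5.53 < 9.348, we do not reject H₀.

5.53; do not reject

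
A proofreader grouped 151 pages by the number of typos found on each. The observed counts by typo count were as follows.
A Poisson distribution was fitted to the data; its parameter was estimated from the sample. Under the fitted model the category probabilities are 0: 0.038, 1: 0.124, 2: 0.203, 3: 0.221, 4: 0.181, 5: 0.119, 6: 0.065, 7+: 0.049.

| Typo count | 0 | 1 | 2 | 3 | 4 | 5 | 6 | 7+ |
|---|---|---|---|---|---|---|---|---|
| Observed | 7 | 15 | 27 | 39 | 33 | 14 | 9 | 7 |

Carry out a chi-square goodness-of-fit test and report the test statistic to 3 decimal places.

Expected counts E_i = n·p_i: 151×0.038 = 5.738, 151×0.124 = 18.724, 151×0.203 = 30.653, 151×0.221 = 33.371, 151×0.181 = 27.331, 151×0.119 = 17.969, 151×0.065 = 9.815, 151×0.049 = 7.399.
χ² = (7−5.738)²/5.738 + (15−18.724)²/18.724 + (27−30.653)²/30.653 + (39−33.371)²/33.371 + (33−27.331)²/27.331 + (14−17.969)²/17.969 + (9−9.815)²/9.815 + (7−7.399)²/7.399
   = 0.2776 + 0.7407 + 0.4353 + 0.9495 + 1.1759 + 0.8767 + 0.0677 + 0.0215
Sum = 4.545

4.545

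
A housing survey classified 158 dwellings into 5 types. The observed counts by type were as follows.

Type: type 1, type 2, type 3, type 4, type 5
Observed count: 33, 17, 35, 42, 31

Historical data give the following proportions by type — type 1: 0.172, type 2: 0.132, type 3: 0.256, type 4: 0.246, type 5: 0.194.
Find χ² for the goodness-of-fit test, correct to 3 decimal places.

Expected counts E_i = n·p_i: 158×0.172 = 27.176, 158×0.132 = 20.856, 158×0.256 = 40.448, 158×0.246 = 38.868, 158×0.194 = 30.652.
χ² = (33−27.176)²/27.176 + (17−20.856)²/20.856 + (35−40.448)²/40.448 + (42−38.868)²/38.868 + (31−30.652)²/30.652
   = 1.2481 + 0.7129 + 0.7338 + 0.2524 + 0.0040
Sum = 2.951

2.951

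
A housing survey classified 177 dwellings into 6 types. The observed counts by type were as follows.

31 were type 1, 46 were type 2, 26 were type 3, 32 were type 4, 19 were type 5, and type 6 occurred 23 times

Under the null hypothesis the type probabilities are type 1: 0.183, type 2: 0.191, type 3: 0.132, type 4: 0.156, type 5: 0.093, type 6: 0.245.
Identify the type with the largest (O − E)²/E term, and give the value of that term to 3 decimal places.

Expected counts E_i = n·p_i: 177×0.183 = 32.391, 177×0.191 = 33.807, 177×0.132 = 23.364, 177×0.156 = 27.612, 177×0.093 = 16.461, 177×0.245 = 43.365.
χ² = (31−32.391)²/32.391 + (46−33.807)²/33.807 + (26−23.364)²/23.364 + (32−27.612)²/27.612 + (19−16.461)²/16.461 + (23−43.365)²/43.365
   = 0.0597 + 4.3976 + 0.2974 + 0.6973 + 0.3916 + 9.5638
The largest term is for type 6: 9.564.

type 6, 9.564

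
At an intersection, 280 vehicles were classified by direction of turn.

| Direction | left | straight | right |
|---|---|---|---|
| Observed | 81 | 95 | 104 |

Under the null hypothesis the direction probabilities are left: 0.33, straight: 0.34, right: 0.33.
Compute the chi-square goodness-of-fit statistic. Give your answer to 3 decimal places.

Expected counts E_i = n·p_i: 280×0.33 = 92.4, 280×0.34 = 95.2, 280×0.33 = 92.4.
χ² = (81−92.4)²/92.4 + (95−95.2)²/95.2 + (104−92.4)²/92.4
   = 1.4065 + 0.0004 + 1.4563
Sum = 2.863

2.863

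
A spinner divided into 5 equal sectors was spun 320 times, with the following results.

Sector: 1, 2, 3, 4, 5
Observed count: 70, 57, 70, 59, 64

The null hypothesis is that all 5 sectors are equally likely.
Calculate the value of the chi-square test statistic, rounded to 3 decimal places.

2.281

Under H₀ each category has probability 1/5, so each expected count is 320/5 = 64.
1: (70 − 64)²/64 = 36/64 = 0.5625
2: (57 − 64)²/64 = 49/64 = 0.7656
3: (70 − 64)²/64 = 36/64 = 0.5625
4: (59 − 64)²/64 = 25/64 = 0.3906
5: (64 − 64)²/64 = 0/64 = 0.0000
Sum = 2.281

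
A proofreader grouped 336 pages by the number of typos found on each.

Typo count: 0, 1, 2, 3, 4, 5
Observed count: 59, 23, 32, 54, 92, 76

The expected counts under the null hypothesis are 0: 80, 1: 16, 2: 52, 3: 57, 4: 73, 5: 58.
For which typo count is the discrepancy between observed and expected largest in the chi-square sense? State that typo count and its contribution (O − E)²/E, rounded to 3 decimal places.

χ² = (59−80)²/80 + (23−16)²/16 + (32−52)²/52 + (54−57)²/57 + (92−73)²/73 + (76−58)²/58
   = 5.5125 + 3.0625 + 7.6923 + 0.1579 + 4.9452 + 5.5862
The largest term is for 2: 7.692.

2, 7.692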